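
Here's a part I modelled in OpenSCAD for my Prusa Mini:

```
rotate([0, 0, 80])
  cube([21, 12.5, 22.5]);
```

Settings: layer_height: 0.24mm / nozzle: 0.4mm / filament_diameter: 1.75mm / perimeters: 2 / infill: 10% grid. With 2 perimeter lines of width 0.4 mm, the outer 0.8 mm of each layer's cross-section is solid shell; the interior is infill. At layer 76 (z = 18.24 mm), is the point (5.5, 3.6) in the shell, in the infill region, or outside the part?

At z = 18.24 mm: the cube is present — its section is the full 21×12.5 rectangle; (whole slice rotated 80° about Z — lengths, areas and connectivity unchanged). Overall, the cross-section is a single solid region. Undo the 80° rotation: the query point maps to (4.500, -4.791) in the un-rotated model frame. The nearest boundary edge runs (0.00, 0.00)→(21.00, 0.00); distance from the point to it = 4.79 mm. The point is not inside any of the regions above, so it lies outside the cross-section (4.79 mm from the nearest boundary).

outside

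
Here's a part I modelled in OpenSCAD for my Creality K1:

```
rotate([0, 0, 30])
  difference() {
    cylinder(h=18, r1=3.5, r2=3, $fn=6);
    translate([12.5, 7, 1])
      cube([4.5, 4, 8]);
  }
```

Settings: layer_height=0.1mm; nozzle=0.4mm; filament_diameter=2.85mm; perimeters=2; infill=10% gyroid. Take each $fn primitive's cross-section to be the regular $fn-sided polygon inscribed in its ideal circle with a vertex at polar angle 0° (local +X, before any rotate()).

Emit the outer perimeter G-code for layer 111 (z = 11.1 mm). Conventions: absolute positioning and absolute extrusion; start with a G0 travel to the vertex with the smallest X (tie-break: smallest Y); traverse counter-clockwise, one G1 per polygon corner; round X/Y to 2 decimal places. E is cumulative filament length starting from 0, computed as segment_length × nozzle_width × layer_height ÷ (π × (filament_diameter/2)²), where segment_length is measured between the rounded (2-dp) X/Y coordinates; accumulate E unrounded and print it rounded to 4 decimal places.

At z = 11.1 mm: the cone: at t=0.617 of its height the radius interpolates to r₁+(r₂−r₁)t = 3.192, giving a regular 6-gon of that circumradius; the cube at (12.5, 7) is not intersected at this z (z outside [1, 9]); Taking the first minus the rest: none of the subtracted shapes is present at this height, so the cone is unchanged — 1 connected region; (whole slice rotated 30° about Z — lengths, areas and connectivity unchanged). The outline is a single polygon with 6 vertices. Extrusion per mm of travel: 0.4 × 0.1 / (π × 1.425²) = 0.006270. Accumulating E over each segment gives final E = 0.1200.

G0 X-2.76 Y-1.60 Z11.10
G1 X0.00 Y-3.19 E0.0200
G1 X2.76 Y-1.60 E0.0399
G1 X2.76 Y1.60 E0.0600
G1 X0.00 Y3.19 E0.0800
G1 X-2.76 Y1.60 E0.1000
G1 X-2.76 Y-1.60 E0.1200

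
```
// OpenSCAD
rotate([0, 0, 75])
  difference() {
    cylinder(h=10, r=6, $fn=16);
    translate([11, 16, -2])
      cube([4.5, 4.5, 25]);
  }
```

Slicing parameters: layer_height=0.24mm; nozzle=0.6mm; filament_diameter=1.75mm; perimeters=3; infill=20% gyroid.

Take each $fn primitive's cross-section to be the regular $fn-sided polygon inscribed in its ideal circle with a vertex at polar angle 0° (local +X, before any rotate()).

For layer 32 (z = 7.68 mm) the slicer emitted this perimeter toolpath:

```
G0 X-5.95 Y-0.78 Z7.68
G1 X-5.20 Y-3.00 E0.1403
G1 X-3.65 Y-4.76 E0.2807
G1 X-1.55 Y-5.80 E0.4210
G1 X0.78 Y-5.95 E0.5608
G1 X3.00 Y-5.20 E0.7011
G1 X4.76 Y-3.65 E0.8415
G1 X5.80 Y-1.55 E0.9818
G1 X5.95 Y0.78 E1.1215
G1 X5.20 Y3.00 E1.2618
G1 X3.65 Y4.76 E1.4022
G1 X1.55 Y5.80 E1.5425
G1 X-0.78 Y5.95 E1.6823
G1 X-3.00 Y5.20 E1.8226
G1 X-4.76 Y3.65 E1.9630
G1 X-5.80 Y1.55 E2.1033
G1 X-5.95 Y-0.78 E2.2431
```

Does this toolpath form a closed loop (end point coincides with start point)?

Start point (G0): (-5.95, -0.78). End point (last G1): the path returns to the start — closed.

yes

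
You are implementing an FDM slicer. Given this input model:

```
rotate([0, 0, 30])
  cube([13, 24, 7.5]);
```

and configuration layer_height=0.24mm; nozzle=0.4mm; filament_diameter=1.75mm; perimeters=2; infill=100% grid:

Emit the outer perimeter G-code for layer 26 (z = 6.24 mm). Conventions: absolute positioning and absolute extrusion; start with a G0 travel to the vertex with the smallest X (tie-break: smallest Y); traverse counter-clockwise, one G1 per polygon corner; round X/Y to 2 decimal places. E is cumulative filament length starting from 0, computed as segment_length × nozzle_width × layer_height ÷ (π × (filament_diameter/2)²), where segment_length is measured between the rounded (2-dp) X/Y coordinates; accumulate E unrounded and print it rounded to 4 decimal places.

G0 X-12.00 Y20.78 Z6.24
G1 X0.00 Y0.00 E0.9577
G1 X11.26 Y6.50 E1.4766
G1 X-0.74 Y27.28 E2.4344
G1 X-12.00 Y20.78 E2.9533

At z = 6.24 mm: the 13×24 cube contributes its full rectangle; (rotated 30° about Z; rotation is an isometry so areas/perimeters/island counts are preserved). The outline is a single polygon with 4 vertices. Extrusion per mm of travel: 0.4 × 0.24 / (π × 0.875²) = 0.039912. Accumulating E over each segment gives final E = 2.9533.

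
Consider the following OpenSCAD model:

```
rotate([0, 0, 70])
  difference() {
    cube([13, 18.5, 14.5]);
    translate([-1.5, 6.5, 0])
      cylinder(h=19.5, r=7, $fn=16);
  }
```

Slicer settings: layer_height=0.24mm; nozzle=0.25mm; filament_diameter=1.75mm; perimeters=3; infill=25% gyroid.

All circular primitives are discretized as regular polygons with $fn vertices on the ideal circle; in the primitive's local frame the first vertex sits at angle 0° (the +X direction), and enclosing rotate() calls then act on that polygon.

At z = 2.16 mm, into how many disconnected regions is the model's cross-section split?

1

At z = 2.16 mm: the cube (footprint 13×18.5) is included at this height; the cylinder at (-1.5, 6.5): section is a regular 16-gon, circumradius r=7; Taking the first minus the rest: starting from the 13×18.5 cube, the r=7 cylinder at (-1.5, 6.5) partially overlaps it — only the 54.35 mm² overlap (of its 150.01 mm²) is removed, clipping the outline — 1 connected region; (whole slice rotated 70° about Z — lengths, areas and connectivity unchanged). The result has 1 disconnected region.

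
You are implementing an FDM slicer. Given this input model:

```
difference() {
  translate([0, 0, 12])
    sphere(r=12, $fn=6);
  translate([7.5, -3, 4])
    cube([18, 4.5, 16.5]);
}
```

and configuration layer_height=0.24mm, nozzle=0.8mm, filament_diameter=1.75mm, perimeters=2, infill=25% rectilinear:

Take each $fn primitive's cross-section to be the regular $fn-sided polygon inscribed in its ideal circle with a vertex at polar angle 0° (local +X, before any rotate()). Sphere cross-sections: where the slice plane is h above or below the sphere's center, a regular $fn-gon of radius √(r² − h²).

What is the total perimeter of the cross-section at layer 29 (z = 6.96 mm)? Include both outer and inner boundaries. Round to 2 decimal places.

68.83 mm

At z = 6.96 mm: the r=12 sphere slices to a regular 6-gon of circumradius 10.890 (√(r²−h²) with h=5.04 from center) (perimeter = 2·6·10.890·sin(180°/6) = 65.34 mm); the cube at (7.5, -3) is present — its section is the full 18×4.5 rectangle (perimeter 45.00 mm); Subtracting the remaining from the first: starting from the r=12 sphere, the 18×4.5 cube at (7.5, -3) partially overlaps it — only the 12.01 mm² overlap (of its 81.00 mm²) is removed, clipping the outline — boundary = 68.83 mm. Overall, the cross-section is a single solid region. Total boundary length (outer) = 68.83 mm.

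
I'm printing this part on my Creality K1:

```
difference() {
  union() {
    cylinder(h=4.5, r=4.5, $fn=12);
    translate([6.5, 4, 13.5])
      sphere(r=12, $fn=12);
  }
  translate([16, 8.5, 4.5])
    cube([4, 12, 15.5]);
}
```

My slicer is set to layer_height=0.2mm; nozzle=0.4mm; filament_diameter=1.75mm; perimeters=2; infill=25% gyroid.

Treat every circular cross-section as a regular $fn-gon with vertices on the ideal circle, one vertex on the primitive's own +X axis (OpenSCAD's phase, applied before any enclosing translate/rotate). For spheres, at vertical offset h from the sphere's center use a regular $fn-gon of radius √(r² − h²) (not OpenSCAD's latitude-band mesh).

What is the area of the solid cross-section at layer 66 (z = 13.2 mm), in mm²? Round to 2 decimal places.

429.70 mm²

At z = 13.2 mm: the cylinder is not intersected at this z (z outside [0, 4.5]); the sphere at (6.5, 4): section is a regular 12-gon, circumradius = √(r²−h²) = √(12²−0.3²) = 11.996 (area = (12/2)·11.996²·sin(360°/12) = 431.73 mm²); Combining (union): only the r=12 sphere at (6.5, 4) is present, so the union is just that shape — area = 431.73 mm²; the cube at (16, 8.5) (footprint 4×12) is included at this height (area 48.00 mm²); After the difference (first − rest): starting from that combined region (431.73 mm²), the 4×12 cube at (16, 8.5) partially overlaps it — only the 2.03 mm² overlap (of its 48.00 mm²) is removed, clipping the outline — area = 429.70 mm². Overall, the cross-section is a single solid region. Net area = 429.70 mm².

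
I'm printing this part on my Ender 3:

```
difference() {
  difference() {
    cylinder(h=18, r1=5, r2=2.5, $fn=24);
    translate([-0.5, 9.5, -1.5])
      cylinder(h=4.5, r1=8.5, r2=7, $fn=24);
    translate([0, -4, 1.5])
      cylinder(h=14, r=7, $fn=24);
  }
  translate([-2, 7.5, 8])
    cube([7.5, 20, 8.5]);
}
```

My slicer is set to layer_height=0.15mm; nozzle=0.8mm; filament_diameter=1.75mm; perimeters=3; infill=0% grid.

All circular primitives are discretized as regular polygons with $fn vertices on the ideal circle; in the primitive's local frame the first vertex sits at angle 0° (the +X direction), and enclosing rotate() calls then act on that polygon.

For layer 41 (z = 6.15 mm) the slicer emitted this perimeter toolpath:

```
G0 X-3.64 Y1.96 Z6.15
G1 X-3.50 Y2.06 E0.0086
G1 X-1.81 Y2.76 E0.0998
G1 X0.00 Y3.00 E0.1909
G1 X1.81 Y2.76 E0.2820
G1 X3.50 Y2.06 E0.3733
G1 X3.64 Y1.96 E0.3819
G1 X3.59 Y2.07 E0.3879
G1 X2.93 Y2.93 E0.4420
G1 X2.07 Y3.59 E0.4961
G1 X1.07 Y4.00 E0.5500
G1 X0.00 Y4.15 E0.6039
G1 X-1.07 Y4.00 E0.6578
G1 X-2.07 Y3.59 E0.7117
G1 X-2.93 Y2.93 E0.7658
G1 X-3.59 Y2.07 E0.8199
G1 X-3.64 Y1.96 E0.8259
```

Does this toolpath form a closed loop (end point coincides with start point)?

Start point (G0): (-3.64, 1.96). End point (last G1): the path returns to the start — closed.

yes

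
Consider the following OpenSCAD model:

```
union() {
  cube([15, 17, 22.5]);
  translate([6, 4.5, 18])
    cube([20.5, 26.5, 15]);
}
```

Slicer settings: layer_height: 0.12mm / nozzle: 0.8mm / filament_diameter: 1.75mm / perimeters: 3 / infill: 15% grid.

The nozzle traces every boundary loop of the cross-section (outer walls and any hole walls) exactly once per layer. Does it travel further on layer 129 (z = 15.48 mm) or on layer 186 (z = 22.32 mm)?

Layer 129 (z = 15.48): the cube (footprint 15×17) is included at this height (perimeter 64.00 mm); the cube at (6, 4.5) is not intersected at this z (z outside [18, 33]); Taking the union: only the 15×17 cube is present, so the union is just that shape — boundary = 64.00 mm. So its perimeter = 64.00 mm. Layer 186 (z = 22.32): the cube (footprint 15×17) is included at this height (perimeter 64.00 mm); the cube at (6, 4.5) (footprint 20.5×26.5) is included at this height (perimeter 94.00 mm); Combining (union): the regions partially overlap (shared area 112.50 mm²), so the edge portions inside another operand are dropped and the merged outline is re-measured after clipping — boundary = 115.00 mm. So its perimeter = 115.00 mm. Layer 186 is larger (115.00 vs 64.00 mm).

layer 186 (z = 22.32 mm)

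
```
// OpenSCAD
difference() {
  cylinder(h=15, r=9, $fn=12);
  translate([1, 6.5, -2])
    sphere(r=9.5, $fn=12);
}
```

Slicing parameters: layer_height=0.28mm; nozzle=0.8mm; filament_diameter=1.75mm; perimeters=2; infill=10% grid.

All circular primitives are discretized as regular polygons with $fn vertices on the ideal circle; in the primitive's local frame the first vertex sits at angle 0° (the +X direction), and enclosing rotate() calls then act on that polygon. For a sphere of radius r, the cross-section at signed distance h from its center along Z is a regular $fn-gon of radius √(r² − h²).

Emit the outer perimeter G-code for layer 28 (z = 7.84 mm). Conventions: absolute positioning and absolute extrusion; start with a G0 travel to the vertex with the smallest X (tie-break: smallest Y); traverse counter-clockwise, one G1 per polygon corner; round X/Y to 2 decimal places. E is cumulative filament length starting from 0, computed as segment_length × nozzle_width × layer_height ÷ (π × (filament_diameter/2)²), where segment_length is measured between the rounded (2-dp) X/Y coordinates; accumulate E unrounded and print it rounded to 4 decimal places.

At z = 7.84 mm: the r=9 cylinder gives a regular 12-gon of circumradius 9 (constant along its height); the sphere at (1, 6.5) does not reach this height (|z−center|=9.840 > r=9.5); Taking the first minus the rest: none of the subtracted shapes is present at this height, so the r=9 cylinder is unchanged — 1 connected region. The outline is a single polygon with 12 vertices. Extrusion per mm of travel: 0.8 × 0.28 / (π × 0.875²) = 0.093128. Accumulating E over each segment gives final E = 5.2049.

G0 X-9.00 Y0.00 Z7.84
G1 X-7.79 Y-4.50 E0.4340
G1 X-4.50 Y-7.79 E0.8673
G1 X0.00 Y-9.00 E1.3012
G1 X4.50 Y-7.79 E1.7352
G1 X7.79 Y-4.50 E2.1685
G1 X9.00 Y0.00 E2.6025
G1 X7.79 Y4.50 E3.0364
G1 X4.50 Y7.79 E3.4697
G1 X0.00 Y9.00 E3.9037
G1 X-4.50 Y7.79 E4.3377
G1 X-7.79 Y4.50 E4.7710
G1 X-9.00 Y0.00 E5.2049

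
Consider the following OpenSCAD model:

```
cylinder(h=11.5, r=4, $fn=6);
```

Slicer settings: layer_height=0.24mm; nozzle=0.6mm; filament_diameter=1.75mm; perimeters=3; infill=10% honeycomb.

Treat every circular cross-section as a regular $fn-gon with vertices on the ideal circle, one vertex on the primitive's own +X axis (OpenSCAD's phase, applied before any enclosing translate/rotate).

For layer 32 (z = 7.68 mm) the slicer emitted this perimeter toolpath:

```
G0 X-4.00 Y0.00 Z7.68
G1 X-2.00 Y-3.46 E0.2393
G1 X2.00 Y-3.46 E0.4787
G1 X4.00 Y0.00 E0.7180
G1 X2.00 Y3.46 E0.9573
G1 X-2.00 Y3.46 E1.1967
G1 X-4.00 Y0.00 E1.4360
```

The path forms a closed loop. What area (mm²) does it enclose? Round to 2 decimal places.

41.52 mm²

Apply the shoelace formula to the sequence of (X, Y) vertices; enclosed area = 41.52 mm².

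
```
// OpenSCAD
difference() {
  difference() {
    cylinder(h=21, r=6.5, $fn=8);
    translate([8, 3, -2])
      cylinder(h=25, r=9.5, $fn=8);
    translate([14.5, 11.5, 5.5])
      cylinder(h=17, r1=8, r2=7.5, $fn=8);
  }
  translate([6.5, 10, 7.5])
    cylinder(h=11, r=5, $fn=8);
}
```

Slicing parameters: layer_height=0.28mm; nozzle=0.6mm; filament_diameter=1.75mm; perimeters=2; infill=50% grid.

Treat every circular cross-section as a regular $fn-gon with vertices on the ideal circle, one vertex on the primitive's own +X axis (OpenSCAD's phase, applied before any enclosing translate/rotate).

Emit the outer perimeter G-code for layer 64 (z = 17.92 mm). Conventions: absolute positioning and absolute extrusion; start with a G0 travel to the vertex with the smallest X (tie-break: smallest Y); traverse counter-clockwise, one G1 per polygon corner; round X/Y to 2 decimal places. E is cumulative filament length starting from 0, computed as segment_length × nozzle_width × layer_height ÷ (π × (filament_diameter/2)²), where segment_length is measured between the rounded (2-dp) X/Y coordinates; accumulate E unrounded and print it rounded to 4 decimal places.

G0 X-6.50 Y0.00 Z17.92
G1 X-4.60 Y-4.60 E0.3476
G1 X0.00 Y-6.50 E0.6952
G1 X4.00 Y-4.84 E0.9977
G1 X1.28 Y-3.72 E1.2032
G1 X-1.50 Y3.00 E1.7111
G1 X-0.06 Y6.47 E1.9735
G1 X-4.60 Y4.60 E2.3165
G1 X-6.50 Y0.00 E2.6641

At z = 17.92 mm: the r=6.5 cylinder contributes a regular 8-gon of circumradius 6.5; the r=9.5 cylinder at (8, 3) contributes a regular 8-gon of circumradius 9.5; the cone at (14.5, 11.5): at t=0.731 of its height the radius interpolates to r₁+(r₂−r₁)t = 7.635, giving a regular 8-gon of that circumradius; After the difference (first − rest): starting from the r=6.5 cylinder, the r=9.5 cylinder at (8, 3) partially overlaps it — only the 56.91 mm² overlap (of its 255.27 mm²) is removed, clipping the outline; the cone at (14.5, 11.5) misses the remaining region (no effect) — 1 connected region; the cylinder at (6.5, 10): section is a regular 8-gon, circumradius r=5; After the difference (first − rest): starting from that combined region, the r=5 cylinder at (6.5, 10) misses the remaining region (no effect) — 1 connected region. The outline is a single polygon with 8 vertices. Extrusion per mm of travel: 0.6 × 0.28 / (π × 0.875²) = 0.069846. Accumulating E over each segment gives final E = 2.6641.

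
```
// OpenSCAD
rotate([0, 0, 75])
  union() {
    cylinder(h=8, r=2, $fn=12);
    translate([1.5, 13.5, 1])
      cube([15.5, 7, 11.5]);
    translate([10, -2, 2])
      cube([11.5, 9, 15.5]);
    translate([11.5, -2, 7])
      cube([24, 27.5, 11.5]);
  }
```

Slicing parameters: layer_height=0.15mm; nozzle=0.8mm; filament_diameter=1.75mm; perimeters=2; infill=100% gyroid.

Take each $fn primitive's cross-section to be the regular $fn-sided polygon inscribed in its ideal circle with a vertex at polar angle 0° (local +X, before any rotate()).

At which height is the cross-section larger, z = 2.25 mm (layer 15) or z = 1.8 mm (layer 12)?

Layer 15 (z = 2.25): the cylinder: section is a regular 12-gon, circumradius r=2 (area = (12/2)·2.000²·sin(360°/12) = 12.00 mm²); the cube at (1.5, 13.5) (footprint 15.5×7) is included at this height (area 108.50 mm²); the cube at (10, -2) is present — its section is the full 11.5×9 rectangle (area 103.50 mm²); the cube at (11.5, -2) does not reach this height (z outside [7, 18.5]); Combining (union): the 3 present regions are separate (no shared area or edge), so areas and boundary lengths simply add and each stays a separate island — area = 224.00 mm²; (rotated 75° about Z; rotation is an isometry so areas/perimeters/island counts are preserved). So its area = 224.00 mm². Layer 12 (z = 1.8): the cylinder: section is a regular 12-gon, circumradius r=2 (area = (12/2)·2.000²·sin(360°/12) = 12.00 mm²); the 15.5×7 cube at (1.5, 13.5) contributes its full rectangle (area 108.50 mm²); the cube at (10, -2) does not reach this height (z outside [2, 17.5]); the cube at (11.5, -2) is not intersected at this z (z outside [7, 18.5]); Merging all regions: the 2 present regions are separate (no shared area or edge), so areas and boundary lengths simply add and each stays a separate island — area = 120.50 mm²; (rotated 75° about Z; rotation is an isometry so areas/perimeters/island counts are preserved). So its area = 120.50 mm². Layer 15 is larger (224.00 vs 120.50 mm²).

layer 15 (z = 2.25 mm)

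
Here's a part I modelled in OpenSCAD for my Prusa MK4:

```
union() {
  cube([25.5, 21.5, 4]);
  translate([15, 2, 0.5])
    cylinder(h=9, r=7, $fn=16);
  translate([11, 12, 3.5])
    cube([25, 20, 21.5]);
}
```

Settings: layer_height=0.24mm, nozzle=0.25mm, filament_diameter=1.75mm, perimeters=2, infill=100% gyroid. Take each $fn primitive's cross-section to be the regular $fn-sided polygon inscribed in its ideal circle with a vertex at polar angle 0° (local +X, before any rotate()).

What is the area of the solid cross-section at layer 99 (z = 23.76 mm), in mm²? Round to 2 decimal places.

At z = 23.76 mm: the cube does not reach this height (z outside [0, 4]); the cylinder at (15, 2) is not intersected at this z (z outside [0.5, 9.5]); the cube at (11, 12) (footprint 25×20) is included at this height (area 500.00 mm²); Merging all regions: only the 25×20 cube at (11, 12) is present, so the union is just that shape — area = 500.00 mm². Overall, the cross-section is a single solid region. Net area = 500.00 mm².

500.00 mm²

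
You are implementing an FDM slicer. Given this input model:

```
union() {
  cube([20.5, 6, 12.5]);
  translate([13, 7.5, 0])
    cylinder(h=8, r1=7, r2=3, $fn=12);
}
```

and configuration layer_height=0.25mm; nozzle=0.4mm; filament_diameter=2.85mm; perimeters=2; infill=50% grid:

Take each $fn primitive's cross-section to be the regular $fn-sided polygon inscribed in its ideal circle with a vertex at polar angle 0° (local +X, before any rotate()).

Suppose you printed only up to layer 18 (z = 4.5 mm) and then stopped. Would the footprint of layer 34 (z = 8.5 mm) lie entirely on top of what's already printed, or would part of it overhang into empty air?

entirely on top

Compare the two slices. At z = 4.5: the cube (footprint 20.5×6) is included at this height (area 123.00 mm²); the cone at (13, 7.5) (r1=7→r2=3) has section circumradius 4.750 here — a regular 12-gon (area = (12/2)·4.750²·sin(360°/12) = 67.69 mm²); Taking the union: the regions partially overlap — summed areas 190.69 mm² minus the doubly-counted overlap 20.20 mm² gives 170.49 mm² — area = 170.49 mm². At z = 8.5: the 20.5×6 cube contributes its full rectangle (area 123.00 mm²); the cone at (13, 7.5) is not intersected at this z (z outside [0, 8]); Combining (union): only the 20.5×6 cube is present, so the union is just that shape — area = 123.00 mm². Checking containment: the cross-section at z = 8.5 is a subset of the cross-section at z = 4.5.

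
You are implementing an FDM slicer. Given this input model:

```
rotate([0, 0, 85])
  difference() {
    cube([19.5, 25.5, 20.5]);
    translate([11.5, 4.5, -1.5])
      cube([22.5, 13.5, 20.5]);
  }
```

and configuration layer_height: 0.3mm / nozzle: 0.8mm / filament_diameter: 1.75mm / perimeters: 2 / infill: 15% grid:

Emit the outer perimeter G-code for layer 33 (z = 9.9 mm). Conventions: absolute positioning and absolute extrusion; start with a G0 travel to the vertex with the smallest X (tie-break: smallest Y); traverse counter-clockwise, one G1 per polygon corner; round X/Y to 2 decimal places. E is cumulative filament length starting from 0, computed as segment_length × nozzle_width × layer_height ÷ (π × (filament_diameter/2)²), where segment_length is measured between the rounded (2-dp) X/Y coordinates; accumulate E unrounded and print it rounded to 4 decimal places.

At z = 9.9 mm: the 19.5×25.5 cube contributes its full rectangle; the cube at (11.5, 4.5) is present — its section is the full 22.5×13.5 rectangle; Taking the first minus the rest: starting from the 19.5×25.5 cube, the 22.5×13.5 cube at (11.5, 4.5) partially overlaps it — only the 108.00 mm² overlap (of its 303.75 mm²) is removed, clipping the outline — 1 connected region; (whole slice rotated 85° about Z — lengths, areas and connectivity unchanged). The outline is a single polygon with 8 vertices. Extrusion per mm of travel: 0.8 × 0.3 / (π × 0.875²) = 0.099780. Accumulating E over each segment gives final E = 10.5762.

G0 X-25.40 Y2.22 Z9.90
G1 X0.00 Y0.00 E2.5441
G1 X1.70 Y19.43 E4.4902
G1 X-2.78 Y19.82 E4.9389
G1 X-3.48 Y11.85 E5.7372
G1 X-16.93 Y13.03 E7.0844
G1 X-16.23 Y20.99 E7.8818
G1 X-23.70 Y21.65 E8.6300
G1 X-25.40 Y2.22 E10.5762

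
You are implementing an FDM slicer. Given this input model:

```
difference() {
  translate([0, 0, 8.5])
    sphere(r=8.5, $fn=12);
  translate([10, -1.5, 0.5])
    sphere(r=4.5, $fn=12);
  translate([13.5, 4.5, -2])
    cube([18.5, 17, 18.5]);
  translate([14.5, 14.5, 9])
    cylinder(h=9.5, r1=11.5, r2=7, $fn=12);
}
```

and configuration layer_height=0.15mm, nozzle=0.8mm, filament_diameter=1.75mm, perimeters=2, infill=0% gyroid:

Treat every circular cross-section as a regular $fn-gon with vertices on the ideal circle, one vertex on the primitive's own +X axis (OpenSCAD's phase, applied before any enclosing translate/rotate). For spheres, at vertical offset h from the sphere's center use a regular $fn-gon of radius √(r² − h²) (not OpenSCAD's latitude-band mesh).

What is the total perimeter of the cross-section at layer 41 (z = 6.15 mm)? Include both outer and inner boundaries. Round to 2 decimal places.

50.74 mm

At z = 6.15 mm: the r=8.5 sphere contributes a regular 12-gon of circumradius √(8.5²−2.35²) = 8.169 (perimeter = 2·12·8.169·sin(180°/12) = 50.74 mm); the sphere at (10, -1.5) is absent (|z−center|=5.650 > r=4.5); the cube at (13.5, 4.5) (footprint 18.5×17) is included at this height (perimeter 71.00 mm); the cone at (14.5, 14.5) is not intersected at this z (z outside [9, 18.5]); Taking the first minus the rest: starting from the r=8.5 sphere, the 18.5×17 cube at (13.5, 4.5) misses the remaining region (no effect) — boundary = 50.74 mm. Overall, the cross-section is a single solid region. Total boundary length (outer) = 50.74 mm.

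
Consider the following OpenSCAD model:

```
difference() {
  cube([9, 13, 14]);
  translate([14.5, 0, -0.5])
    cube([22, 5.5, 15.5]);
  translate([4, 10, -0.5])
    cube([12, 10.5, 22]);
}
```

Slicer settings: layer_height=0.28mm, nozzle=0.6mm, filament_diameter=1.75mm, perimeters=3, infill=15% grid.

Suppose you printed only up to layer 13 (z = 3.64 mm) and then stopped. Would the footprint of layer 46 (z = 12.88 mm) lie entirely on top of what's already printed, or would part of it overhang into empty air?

entirely on top

Compare the two slices. At z = 3.64: the cube (footprint 9×13) is included at this height (area 117.00 mm²); the 22×5.5 cube at (14.5, 0) contributes its full rectangle (area 121.00 mm²); the cube at (4, 10) is present — its section is the full 12×10.5 rectangle (area 126.00 mm²); After the difference (first − rest): starting from the 9×13 cube (117.00 mm²), the 22×5.5 cube at (14.5, 0) misses the remaining region (no effect); the 12×10.5 cube at (4, 10) partially overlaps it — only the 15.00 mm² overlap (of its 126.00 mm²) is removed, clipping the outline — area = 102.00 mm². At z = 12.88: the cube (footprint 9×13) is included at this height (area 117.00 mm²); the cube at (14.5, 0) is present — its section is the full 22×5.5 rectangle (area 121.00 mm²); the cube at (4, 10) is present — its section is the full 12×10.5 rectangle (area 126.00 mm²); After the difference (first − rest): starting from the 9×13 cube (117.00 mm²), the 22×5.5 cube at (14.5, 0) misses the remaining region (no effect); the 12×10.5 cube at (4, 10) partially overlaps it — only the 15.00 mm² overlap (of its 126.00 mm²) is removed, clipping the outline — area = 102.00 mm². Checking containment: the cross-section at z = 12.88 is a subset of the cross-section at z = 3.64.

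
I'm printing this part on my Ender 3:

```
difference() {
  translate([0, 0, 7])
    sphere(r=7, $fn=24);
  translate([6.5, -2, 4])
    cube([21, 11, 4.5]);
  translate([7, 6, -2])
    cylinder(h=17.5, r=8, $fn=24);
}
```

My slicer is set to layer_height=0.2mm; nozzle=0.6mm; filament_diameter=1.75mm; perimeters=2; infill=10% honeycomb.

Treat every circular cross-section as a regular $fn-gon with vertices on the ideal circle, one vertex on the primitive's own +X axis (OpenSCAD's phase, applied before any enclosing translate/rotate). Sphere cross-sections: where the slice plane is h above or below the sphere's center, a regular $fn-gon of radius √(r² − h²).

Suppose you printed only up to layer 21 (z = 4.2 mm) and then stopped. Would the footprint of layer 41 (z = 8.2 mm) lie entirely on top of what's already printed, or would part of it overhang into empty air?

Compare the two slices. At z = 4.2: the sphere: section is a regular 24-gon, circumradius = √(r²−h²) = √(7²−2.8²) = 6.416 (area = (24/2)·6.416²·sin(360°/24) = 127.84 mm²); the cube at (6.5, -2) is present — its section is the full 21×11 rectangle (area 231.00 mm²); the r=8 cylinder at (7, 6) gives a regular 24-gon of circumradius 8 (constant along its height) (area = (24/2)·8.000²·sin(360°/24) = 198.77 mm²); Subtracting the remaining from the first: starting from the r=7 sphere (127.84 mm²), the 21×11 cube at (6.5, -2) misses the remaining region (no effect); the r=8 cylinder at (7, 6) partially overlaps it — only the 38.60 mm² overlap (of its 198.77 mm²) is removed, clipping the outline — area = 89.23 mm². At z = 8.2: the sphere: section is a regular 24-gon, circumradius = √(r²−h²) = √(7²−1.2²) = 6.896 (area = (24/2)·6.896²·sin(360°/24) = 147.71 mm²); the cube at (6.5, -2) (footprint 21×11) is included at this height (area 231.00 mm²); the cylinder at (7, 6): section is a regular 24-gon, circumradius r=8 (area = (24/2)·8.000²·sin(360°/24) = 198.77 mm²); Taking the first minus the rest: starting from the r=7 sphere (147.71 mm²), the 21×11 cube at (6.5, -2) partially overlaps it — only the 1.05 mm² overlap (of its 231.00 mm²) is removed, clipping the outline; the r=8 cylinder at (7, 6) partially overlaps it — only the 43.90 mm² overlap (of its 198.77 mm²) is removed, clipping the outline — area = 102.76 mm². Checking containment: at z = 8.2 the cross-section extends beyond the z = 4.2 cross-section by about 13.53 mm².

part overhangs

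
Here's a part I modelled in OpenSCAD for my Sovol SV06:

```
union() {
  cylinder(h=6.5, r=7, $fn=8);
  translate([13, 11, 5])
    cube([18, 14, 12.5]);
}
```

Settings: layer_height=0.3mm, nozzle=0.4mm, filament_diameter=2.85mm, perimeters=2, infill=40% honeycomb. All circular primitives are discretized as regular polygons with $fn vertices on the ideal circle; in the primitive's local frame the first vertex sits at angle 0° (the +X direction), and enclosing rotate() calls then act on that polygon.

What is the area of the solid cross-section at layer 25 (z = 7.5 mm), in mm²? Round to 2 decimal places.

252.00 mm²

At z = 7.5 mm: the cylinder is absent (z outside [0, 6.5]); the 18×14 cube at (13, 11) contributes its full rectangle (area 252.00 mm²); Taking the union: only the 18×14 cube at (13, 11) is present, so the union is just that shape — area = 252.00 mm². Overall, the cross-section is a single solid region. Net area = 252.00 mm².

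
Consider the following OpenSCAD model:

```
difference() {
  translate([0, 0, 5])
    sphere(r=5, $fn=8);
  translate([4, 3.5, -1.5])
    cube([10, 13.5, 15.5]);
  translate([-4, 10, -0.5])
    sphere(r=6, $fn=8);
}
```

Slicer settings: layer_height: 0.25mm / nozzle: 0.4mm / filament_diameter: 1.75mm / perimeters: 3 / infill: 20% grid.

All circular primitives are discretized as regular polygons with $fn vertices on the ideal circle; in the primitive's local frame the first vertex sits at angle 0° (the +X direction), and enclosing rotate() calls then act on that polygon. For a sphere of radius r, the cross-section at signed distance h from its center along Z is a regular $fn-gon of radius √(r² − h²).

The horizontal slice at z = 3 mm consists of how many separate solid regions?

1

At z = 3 mm: the sphere: section is a regular 8-gon, circumradius = √(r²−h²) = √(5²−2²) = 4.583; the cube at (4, 3.5) (footprint 10×13.5) is included at this height; the r=6 sphere at (-4, 10) contributes a regular 8-gon of circumradius √(6²−3.5²) = 4.873; Subtracting the remaining from the first: starting from the r=5 sphere, the 10×13.5 cube at (4, 3.5) misses the remaining region (no effect); the r=6 sphere at (-4, 10) misses the remaining region (no effect) — 1 connected region. The result has 1 disconnected region.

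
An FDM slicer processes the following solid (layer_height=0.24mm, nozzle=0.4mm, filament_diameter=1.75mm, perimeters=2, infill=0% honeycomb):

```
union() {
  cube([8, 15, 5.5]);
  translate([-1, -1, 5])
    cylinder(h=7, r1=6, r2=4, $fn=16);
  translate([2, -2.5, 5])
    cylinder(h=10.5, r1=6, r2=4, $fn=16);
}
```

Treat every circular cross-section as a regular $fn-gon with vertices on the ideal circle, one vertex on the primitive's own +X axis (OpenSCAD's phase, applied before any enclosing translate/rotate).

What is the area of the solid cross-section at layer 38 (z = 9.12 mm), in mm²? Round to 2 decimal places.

110.07 mm²

At z = 9.12 mm: the cube is absent (z outside [0, 5.5]); the cone at (-1, -1): at t=0.589 of its height the radius interpolates to r₁+(r₂−r₁)t = 4.823, giving a regular 16-gon of that circumradius (area = (16/2)·4.823²·sin(360°/16) = 71.21 mm²); the cone at (2, -2.5): at t=0.392 of its height the radius interpolates to r₁+(r₂−r₁)t = 5.215, giving a regular 16-gon of that circumradius (area = (16/2)·5.215²·sin(360°/16) = 83.27 mm²); Merging all regions: the regions partially overlap — summed areas 154.48 mm² minus the doubly-counted overlap 44.41 mm² gives 110.07 mm² — area = 110.07 mm². Overall, the cross-section is a single solid region. Net area = 110.07 mm².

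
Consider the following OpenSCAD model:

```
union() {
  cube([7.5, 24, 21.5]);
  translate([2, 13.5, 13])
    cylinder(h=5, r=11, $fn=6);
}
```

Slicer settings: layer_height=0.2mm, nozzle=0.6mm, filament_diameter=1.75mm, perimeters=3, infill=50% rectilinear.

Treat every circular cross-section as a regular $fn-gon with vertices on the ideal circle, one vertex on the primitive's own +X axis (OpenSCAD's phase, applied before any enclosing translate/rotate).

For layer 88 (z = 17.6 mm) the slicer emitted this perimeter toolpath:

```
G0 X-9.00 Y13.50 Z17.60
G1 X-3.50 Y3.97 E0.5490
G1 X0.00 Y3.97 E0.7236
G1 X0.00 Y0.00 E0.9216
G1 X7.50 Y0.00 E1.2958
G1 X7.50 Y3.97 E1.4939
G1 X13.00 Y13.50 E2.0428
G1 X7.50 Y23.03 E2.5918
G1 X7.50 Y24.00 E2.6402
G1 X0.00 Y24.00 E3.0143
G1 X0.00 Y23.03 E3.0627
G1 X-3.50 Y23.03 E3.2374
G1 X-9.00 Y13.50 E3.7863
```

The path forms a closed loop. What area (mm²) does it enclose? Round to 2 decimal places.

351.54 mm²

Apply the shoelace formula to the sequence of (X, Y) vertices; enclosed area = 351.54 mm².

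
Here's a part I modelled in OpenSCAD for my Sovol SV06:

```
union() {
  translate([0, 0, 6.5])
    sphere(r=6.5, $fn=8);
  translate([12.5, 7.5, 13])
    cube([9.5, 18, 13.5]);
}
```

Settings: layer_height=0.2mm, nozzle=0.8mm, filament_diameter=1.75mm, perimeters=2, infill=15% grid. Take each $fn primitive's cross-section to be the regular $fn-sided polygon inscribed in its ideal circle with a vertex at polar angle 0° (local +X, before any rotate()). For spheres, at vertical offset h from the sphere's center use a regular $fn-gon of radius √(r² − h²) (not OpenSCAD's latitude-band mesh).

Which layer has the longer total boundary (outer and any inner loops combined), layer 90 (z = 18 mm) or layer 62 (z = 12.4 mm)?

layer 90 (z = 18 mm)

Layer 90 (z = 18): the sphere does not reach this height (|z−center|=11.500 > r=6.5); the cube at (12.5, 7.5) (footprint 9.5×18) is included at this height (perimeter 55.00 mm); Merging all regions: only the 9.5×18 cube at (12.5, 7.5) is present, so the union is just that shape — boundary = 55.00 mm. So its perimeter = 55.00 mm. Layer 62 (z = 12.4): the sphere: section is a regular 8-gon, circumradius = √(r²−h²) = √(6.5²−5.9²) = 2.728 (perimeter = 2·8·2.728·sin(180°/8) = 16.70 mm); the cube at (12.5, 7.5) is not intersected at this z (z outside [13, 26.5]); Combining (union): only the r=6.5 sphere is present, so the union is just that shape — boundary = 16.70 mm. So its perimeter = 16.70 mm. Layer 90 is larger (55.00 vs 16.70 mm).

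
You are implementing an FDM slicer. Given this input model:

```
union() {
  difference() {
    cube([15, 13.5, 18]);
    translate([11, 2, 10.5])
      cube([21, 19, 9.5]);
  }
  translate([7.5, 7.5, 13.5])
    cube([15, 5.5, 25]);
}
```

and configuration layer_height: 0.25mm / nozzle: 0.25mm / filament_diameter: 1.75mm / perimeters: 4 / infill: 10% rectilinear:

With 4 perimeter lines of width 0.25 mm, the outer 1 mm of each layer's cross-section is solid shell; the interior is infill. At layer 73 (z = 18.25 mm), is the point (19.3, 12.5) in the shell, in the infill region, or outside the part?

shell

At z = 18.25 mm: the cube does not reach this height (z outside [0, 18]); the 21×19 cube at (11, 2) contributes its full rectangle; Subtracting the remaining from the first: the first operand is absent here, so nothing remains; the 15×5.5 cube at (7.5, 7.5) contributes its full rectangle; Taking the union: only the 15×5.5 cube at (7.5, 7.5) is present, so the union is just that shape — 1 connected region. Overall, the cross-section is a single solid region. The nearest boundary edge runs (22.50, 13.00)→(7.50, 13.00); distance from the point to it = 0.50 mm. The point is inside the cross-section, 0.50 mm from the nearest boundary — within the 1 mm shell band (4 × 0.25).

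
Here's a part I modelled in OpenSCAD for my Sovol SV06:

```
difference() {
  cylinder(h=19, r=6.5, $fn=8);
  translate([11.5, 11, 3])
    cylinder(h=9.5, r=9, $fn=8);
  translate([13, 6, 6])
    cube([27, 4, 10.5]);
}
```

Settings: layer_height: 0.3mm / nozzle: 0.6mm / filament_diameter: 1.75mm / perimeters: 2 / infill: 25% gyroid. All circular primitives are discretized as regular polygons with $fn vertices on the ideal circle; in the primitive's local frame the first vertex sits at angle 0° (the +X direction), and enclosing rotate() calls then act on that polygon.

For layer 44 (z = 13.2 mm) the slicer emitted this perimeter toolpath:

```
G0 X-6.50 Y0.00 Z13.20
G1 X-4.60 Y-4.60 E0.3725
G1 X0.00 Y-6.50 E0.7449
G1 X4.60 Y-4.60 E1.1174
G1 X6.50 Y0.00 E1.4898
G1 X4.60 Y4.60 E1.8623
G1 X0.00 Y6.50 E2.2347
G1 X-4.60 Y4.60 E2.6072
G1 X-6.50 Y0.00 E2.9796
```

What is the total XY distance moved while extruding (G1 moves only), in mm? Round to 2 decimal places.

39.82 mm

Sum the Euclidean lengths of each G1 segment: total = 39.82 mm.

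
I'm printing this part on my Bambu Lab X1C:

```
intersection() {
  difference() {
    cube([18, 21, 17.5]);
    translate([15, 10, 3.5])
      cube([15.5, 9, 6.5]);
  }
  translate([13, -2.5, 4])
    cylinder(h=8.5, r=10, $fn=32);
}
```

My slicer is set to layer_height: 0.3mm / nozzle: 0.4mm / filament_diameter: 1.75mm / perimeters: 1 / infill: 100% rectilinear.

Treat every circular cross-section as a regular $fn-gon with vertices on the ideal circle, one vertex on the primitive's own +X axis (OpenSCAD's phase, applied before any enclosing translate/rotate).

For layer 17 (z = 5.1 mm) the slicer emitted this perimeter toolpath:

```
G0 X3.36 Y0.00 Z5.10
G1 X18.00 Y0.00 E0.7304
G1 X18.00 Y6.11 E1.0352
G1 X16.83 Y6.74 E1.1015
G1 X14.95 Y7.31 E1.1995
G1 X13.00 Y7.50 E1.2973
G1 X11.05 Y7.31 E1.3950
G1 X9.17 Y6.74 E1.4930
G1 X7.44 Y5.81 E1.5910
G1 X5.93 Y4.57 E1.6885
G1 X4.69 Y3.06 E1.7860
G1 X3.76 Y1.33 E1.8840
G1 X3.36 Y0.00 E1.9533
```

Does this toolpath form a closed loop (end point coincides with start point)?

Start point (G0): (3.36, 0.00). End point (last G1): the path returns to the start — closed.

yes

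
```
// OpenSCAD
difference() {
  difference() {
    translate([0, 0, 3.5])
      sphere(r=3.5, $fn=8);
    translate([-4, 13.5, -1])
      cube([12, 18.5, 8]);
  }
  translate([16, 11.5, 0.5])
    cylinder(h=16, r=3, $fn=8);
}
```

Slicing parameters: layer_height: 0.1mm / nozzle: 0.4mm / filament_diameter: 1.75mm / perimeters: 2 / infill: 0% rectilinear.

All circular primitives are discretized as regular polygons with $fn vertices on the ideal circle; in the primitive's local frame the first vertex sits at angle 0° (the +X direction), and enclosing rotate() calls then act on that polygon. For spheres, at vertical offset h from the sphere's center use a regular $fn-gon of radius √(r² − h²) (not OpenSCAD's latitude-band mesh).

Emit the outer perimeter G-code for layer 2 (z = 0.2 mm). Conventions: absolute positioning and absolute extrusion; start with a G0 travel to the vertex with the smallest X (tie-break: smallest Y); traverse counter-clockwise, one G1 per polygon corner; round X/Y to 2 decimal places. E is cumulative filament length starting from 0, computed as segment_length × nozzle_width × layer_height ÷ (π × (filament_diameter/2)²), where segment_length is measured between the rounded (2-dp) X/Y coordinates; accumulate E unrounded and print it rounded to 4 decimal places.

G0 X-1.17 Y0.00 Z0.20
G1 X-0.82 Y-0.82 E0.0148
G1 X0.00 Y-1.17 E0.0297
G1 X0.82 Y-0.82 E0.0445
G1 X1.17 Y0.00 E0.0593
G1 X0.82 Y0.82 E0.0741
G1 X0.00 Y1.17 E0.0890
G1 X-0.82 Y0.82 E0.1038
G1 X-1.17 Y0.00 E0.1186

At z = 0.2 mm: the sphere: section is a regular 8-gon, circumradius = √(r²−h²) = √(3.5²−3.3²) = 1.166; the 12×18.5 cube at (-4, 13.5) contributes its full rectangle; Taking the first minus the rest: starting from the r=3.5 sphere, the 12×18.5 cube at (-4, 13.5) misses the remaining region (no effect) — 1 connected region; the cylinder at (16, 11.5) is absent (z outside [0.5, 16.5]); Taking the first minus the rest: none of the subtracted shapes is present at this height, so that combined region is unchanged — 1 connected region. The outline is a single polygon with 8 vertices. Extrusion per mm of travel: 0.4 × 0.1 / (π × 0.875²) = 0.016630. Accumulating E over each segment gives final E = 0.1186.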